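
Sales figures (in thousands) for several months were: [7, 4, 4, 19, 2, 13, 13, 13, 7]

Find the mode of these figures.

13

Step 1: Count the frequency of each value:
  2: appears 1 time(s)
  4: appears 2 time(s)
  7: appears 2 time(s)
  13: appears 3 time(s)
  19: appears 1 time(s)
Step 2: The value 13 appears most frequently (3 times).
Step 3: Mode = 13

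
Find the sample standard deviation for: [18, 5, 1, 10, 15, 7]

6.3456

Step 1: Compute the mean: 9.3333
Step 2: Sum of squared deviations from the mean: 201.3333
Step 3: Sample variance = 201.3333 / 5 = 40.2667
Step 4: Standard deviation = sqrt(40.2667) = 6.3456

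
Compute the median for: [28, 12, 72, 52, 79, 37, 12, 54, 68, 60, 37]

52

Step 1: Sort the data in ascending order: [12, 12, 28, 37, 37, 52, 54, 60, 68, 72, 79]
Step 2: The number of values is n = 11.
Step 3: Since n is odd, the median is the middle value at position 6: 52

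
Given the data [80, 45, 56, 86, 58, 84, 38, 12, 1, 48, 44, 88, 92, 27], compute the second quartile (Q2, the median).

52

Step 1: Sort the data: [1, 12, 27, 38, 44, 45, 48, 56, 58, 80, 84, 86, 88, 92]
Step 2: n = 14
Step 3: Q2 is the median. Since n is even, it is the average of the values at positions 7 and 8:
  Q2 = (48 + 56) / 2 = 52
Step 4: Q2 = 52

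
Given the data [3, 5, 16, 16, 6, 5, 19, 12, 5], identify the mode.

5

Step 1: Count the frequency of each value:
  3: appears 1 time(s)
  5: appears 3 time(s)
  6: appears 1 time(s)
  12: appears 1 time(s)
  16: appears 2 time(s)
  19: appears 1 time(s)
Step 2: The value 5 appears most frequently (3 times).
Step 3: Mode = 5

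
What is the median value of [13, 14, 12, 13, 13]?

13

Step 1: Sort the data in ascending order: [12, 13, 13, 13, 14]
Step 2: The number of values is n = 5.
Step 3: Since n is odd, the median is the middle value at position 3: 13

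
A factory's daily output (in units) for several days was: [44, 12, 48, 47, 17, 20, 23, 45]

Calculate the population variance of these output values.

205.5

Step 1: Compute the mean: (44 + 12 + 48 + 47 + 17 + 20 + 23 + 45) / 8 = 32
Step 2: Compute squared deviations from the mean:
  (44 - 32)^2 = 144
  (12 - 32)^2 = 400
  (48 - 32)^2 = 256
  (47 - 32)^2 = 225
  (17 - 32)^2 = 225
  (20 - 32)^2 = 144
  (23 - 32)^2 = 81
  (45 - 32)^2 = 169
Step 3: Sum of squared deviations = 1644
Step 4: Population variance = 1644 / 8 = 205.5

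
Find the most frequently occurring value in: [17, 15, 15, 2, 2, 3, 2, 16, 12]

2

Step 1: Count the frequency of each value:
  2: appears 3 time(s)
  3: appears 1 time(s)
  12: appears 1 time(s)
  15: appears 2 time(s)
  16: appears 1 time(s)
  17: appears 1 time(s)
Step 2: The value 2 appears most frequently (3 times).
Step 3: Mode = 2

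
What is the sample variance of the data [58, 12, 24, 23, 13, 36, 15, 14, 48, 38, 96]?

654.2182

Step 1: Compute the mean: (58 + 12 + 24 + 23 + 13 + 36 + 15 + 14 + 48 + 38 + 96) / 11 = 34.2727
Step 2: Compute squared deviations from the mean:
  (58 - 34.2727)^2 = 562.9835
  (12 - 34.2727)^2 = 496.0744
  (24 - 34.2727)^2 = 105.5289
  (23 - 34.2727)^2 = 127.0744
  (13 - 34.2727)^2 = 452.5289
  (36 - 34.2727)^2 = 2.9835
  (15 - 34.2727)^2 = 371.438
  (14 - 34.2727)^2 = 410.9835
  (48 - 34.2727)^2 = 188.438
  (38 - 34.2727)^2 = 13.8926
  (96 - 34.2727)^2 = 3810.2562
Step 3: Sum of squared deviations = 6542.1818
Step 4: Sample variance = 6542.1818 / 10 = 654.2182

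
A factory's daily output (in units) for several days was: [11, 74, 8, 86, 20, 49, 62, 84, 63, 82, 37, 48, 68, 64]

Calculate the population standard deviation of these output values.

25.3828

Step 1: Compute the mean: 54
Step 2: Sum of squared deviations from the mean: 9020
Step 3: Population variance = 9020 / 14 = 644.2857
Step 4: Standard deviation = sqrt(644.2857) = 25.3828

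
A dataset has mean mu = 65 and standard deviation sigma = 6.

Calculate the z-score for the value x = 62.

-0.5

Step 1: Recall the z-score formula: z = (x - mu) / sigma
Step 2: Substitute values: z = (62 - 65) / 6
Step 3: z = -3 / 6 = -0.5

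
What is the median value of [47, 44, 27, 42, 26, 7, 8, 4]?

26.5

Step 1: Sort the data in ascending order: [4, 7, 8, 26, 27, 42, 44, 47]
Step 2: The number of values is n = 8.
Step 3: Since n is even, the median is the average of positions 4 and 5:
  Median = (26 + 27) / 2 = 26.5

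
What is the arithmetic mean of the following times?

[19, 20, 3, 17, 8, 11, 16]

13.4286

Step 1: Sum all values: 19 + 20 + 3 + 17 + 8 + 11 + 16 = 94
Step 2: Count the number of values: n = 7
Step 3: Mean = sum / n = 94 / 7 = 13.4286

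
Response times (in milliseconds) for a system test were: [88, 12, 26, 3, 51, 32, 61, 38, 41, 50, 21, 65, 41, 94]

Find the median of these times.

41

Step 1: Sort the data in ascending order: [3, 12, 21, 26, 32, 38, 41, 41, 50, 51, 61, 65, 88, 94]
Step 2: The number of values is n = 14.
Step 3: Since n is even, the median is the average of positions 7 and 8:
  Median = (41 + 41) / 2 = 41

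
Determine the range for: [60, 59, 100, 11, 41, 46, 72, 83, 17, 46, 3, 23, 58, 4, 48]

97

Step 1: Identify the maximum value: max = 100
Step 2: Identify the minimum value: min = 3
Step 3: Range = max - min = 100 - 3 = 97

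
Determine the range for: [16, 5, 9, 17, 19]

14

Step 1: Identify the maximum value: max = 19
Step 2: Identify the minimum value: min = 5
Step 3: Range = max - min = 19 - 5 = 14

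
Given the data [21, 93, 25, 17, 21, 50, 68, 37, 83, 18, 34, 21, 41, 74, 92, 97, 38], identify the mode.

21

Step 1: Count the frequency of each value:
  17: appears 1 time(s)
  18: appears 1 time(s)
  21: appears 3 time(s)
  25: appears 1 time(s)
  34: appears 1 time(s)
  37: appears 1 time(s)
  38: appears 1 time(s)
  41: appears 1 time(s)
  50: appears 1 time(s)
  68: appears 1 time(s)
  74: appears 1 time(s)
  83: appears 1 time(s)
  92: appears 1 time(s)
  93: appears 1 time(s)
  97: appears 1 time(s)
Step 2: The value 21 appears most frequently (3 times).
Step 3: Mode = 21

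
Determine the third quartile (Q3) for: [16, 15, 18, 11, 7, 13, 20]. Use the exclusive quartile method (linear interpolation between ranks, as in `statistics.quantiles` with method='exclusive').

18

Step 1: Sort the data: [7, 11, 13, 15, 16, 18, 20]
Step 2: n = 7
Step 3: Using the exclusive quartile method:
  Q1 = 11
  Q2 (median) = 15
  Q3 = 18
  IQR = Q3 - Q1 = 18 - 11 = 7
Step 4: Q3 = 18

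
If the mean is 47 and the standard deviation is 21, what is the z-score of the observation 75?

1.3333

Step 1: Recall the z-score formula: z = (x - mu) / sigma
Step 2: Substitute values: z = (75 - 47) / 21
Step 3: z = 28 / 21 = 1.3333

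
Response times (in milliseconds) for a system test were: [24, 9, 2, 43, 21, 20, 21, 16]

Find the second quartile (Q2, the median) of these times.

20.5

Step 1: Sort the data: [2, 9, 16, 20, 21, 21, 24, 43]
Step 2: n = 8
Step 3: Q2 is the median. Since n is even, it is the average of the values at positions 4 and 5:
  Q2 = (20 + 21) / 2 = 20.5
Step 4: Q2 = 20.5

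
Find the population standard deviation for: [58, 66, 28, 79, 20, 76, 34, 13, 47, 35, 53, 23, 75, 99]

25.1303

Step 1: Compute the mean: 50.4286
Step 2: Sum of squared deviations from the mean: 8841.4286
Step 3: Population variance = 8841.4286 / 14 = 631.5306
Step 4: Standard deviation = sqrt(631.5306) = 25.1303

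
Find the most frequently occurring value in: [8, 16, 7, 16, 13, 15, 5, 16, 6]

16

Step 1: Count the frequency of each value:
  5: appears 1 time(s)
  6: appears 1 time(s)
  7: appears 1 time(s)
  8: appears 1 time(s)
  13: appears 1 time(s)
  15: appears 1 time(s)
  16: appears 3 time(s)
Step 2: The value 16 appears most frequently (3 times).
Step 3: Mode = 16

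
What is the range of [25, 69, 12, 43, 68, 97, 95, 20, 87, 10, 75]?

87

Step 1: Identify the maximum value: max = 97
Step 2: Identify the minimum value: min = 10
Step 3: Range = max - min = 97 - 10 = 87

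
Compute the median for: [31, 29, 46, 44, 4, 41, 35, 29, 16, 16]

30

Step 1: Sort the data in ascending order: [4, 16, 16, 29, 29, 31, 35, 41, 44, 46]
Step 2: The number of values is n = 10.
Step 3: Since n is even, the median is the average of positions 5 and 6:
  Median = (29 + 31) / 2 = 30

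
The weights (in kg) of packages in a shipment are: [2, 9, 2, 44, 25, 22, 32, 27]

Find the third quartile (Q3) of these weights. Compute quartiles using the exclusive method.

30.75

Step 1: Sort the data: [2, 2, 9, 22, 25, 27, 32, 44]
Step 2: n = 8
Step 3: Using the exclusive quartile method:
  Q1 = 3.75
  Q2 (median) = 23.5
  Q3 = 30.75
  IQR = Q3 - Q1 = 30.75 - 3.75 = 27
Step 4: Q3 = 30.75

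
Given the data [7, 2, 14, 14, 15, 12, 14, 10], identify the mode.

14

Step 1: Count the frequency of each value:
  2: appears 1 time(s)
  7: appears 1 time(s)
  10: appears 1 time(s)
  12: appears 1 time(s)
  14: appears 3 time(s)
  15: appears 1 time(s)
Step 2: The value 14 appears most frequently (3 times).
Step 3: Mode = 14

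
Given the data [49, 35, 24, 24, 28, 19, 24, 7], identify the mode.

24

Step 1: Count the frequency of each value:
  7: appears 1 time(s)
  19: appears 1 time(s)
  24: appears 3 time(s)
  28: appears 1 time(s)
  35: appears 1 time(s)
  49: appears 1 time(s)
Step 2: The value 24 appears most frequently (3 times).
Step 3: Mode = 24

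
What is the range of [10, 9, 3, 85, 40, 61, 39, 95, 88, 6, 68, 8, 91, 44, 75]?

92

Step 1: Identify the maximum value: max = 95
Step 2: Identify the minimum value: min = 3
Step 3: Range = max - min = 95 - 3 = 92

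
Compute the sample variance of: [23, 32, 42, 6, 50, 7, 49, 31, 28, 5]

291.1222

Step 1: Compute the mean: (23 + 32 + 42 + 6 + 50 + 7 + 49 + 31 + 28 + 5) / 10 = 27.3
Step 2: Compute squared deviations from the mean:
  (23 - 27.3)^2 = 18.49
  (32 - 27.3)^2 = 22.09
  (42 - 27.3)^2 = 216.09
  (6 - 27.3)^2 = 453.69
  (50 - 27.3)^2 = 515.29
  (7 - 27.3)^2 = 412.09
  (49 - 27.3)^2 = 470.89
  (31 - 27.3)^2 = 13.69
  (28 - 27.3)^2 = 0.49
  (5 - 27.3)^2 = 497.29
Step 3: Sum of squared deviations = 2620.1
Step 4: Sample variance = 2620.1 / 9 = 291.1222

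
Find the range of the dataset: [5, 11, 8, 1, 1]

10

Step 1: Identify the maximum value: max = 11
Step 2: Identify the minimum value: min = 1
Step 3: Range = max - min = 11 - 1 = 10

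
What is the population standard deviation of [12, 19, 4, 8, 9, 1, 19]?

6.4079

Step 1: Compute the mean: 10.2857
Step 2: Sum of squared deviations from the mean: 287.4286
Step 3: Population variance = 287.4286 / 7 = 41.0612
Step 4: Standard deviation = sqrt(41.0612) = 6.4079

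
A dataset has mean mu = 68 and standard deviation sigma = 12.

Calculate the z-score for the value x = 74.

0.5

Step 1: Recall the z-score formula: z = (x - mu) / sigma
Step 2: Substitute values: z = (74 - 68) / 12
Step 3: z = 6 / 12 = 0.5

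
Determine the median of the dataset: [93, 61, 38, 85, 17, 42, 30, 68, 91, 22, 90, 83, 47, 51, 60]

60

Step 1: Sort the data in ascending order: [17, 22, 30, 38, 42, 47, 51, 60, 61, 68, 83, 85, 90, 91, 93]
Step 2: The number of values is n = 15.
Step 3: Since n is odd, the median is the middle value at position 8: 60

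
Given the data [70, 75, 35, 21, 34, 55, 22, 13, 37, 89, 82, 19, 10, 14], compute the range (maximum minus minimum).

79

Step 1: Identify the maximum value: max = 89
Step 2: Identify the minimum value: min = 10
Step 3: Range = max - min = 89 - 10 = 79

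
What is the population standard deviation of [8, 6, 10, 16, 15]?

3.8987

Step 1: Compute the mean: 11
Step 2: Sum of squared deviations from the mean: 76
Step 3: Population variance = 76 / 5 = 15.2
Step 4: Standard deviation = sqrt(15.2) = 3.8987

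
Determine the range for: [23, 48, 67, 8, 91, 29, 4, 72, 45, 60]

87

Step 1: Identify the maximum value: max = 91
Step 2: Identify the minimum value: min = 4
Step 3: Range = max - min = 91 - 4 = 87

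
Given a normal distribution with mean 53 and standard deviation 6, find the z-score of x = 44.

-1.5

Step 1: Recall the z-score formula: z = (x - mu) / sigma
Step 2: Substitute values: z = (44 - 53) / 6
Step 3: z = -9 / 6 = -1.5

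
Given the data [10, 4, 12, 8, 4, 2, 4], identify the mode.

4

Step 1: Count the frequency of each value:
  2: appears 1 time(s)
  4: appears 3 time(s)
  8: appears 1 time(s)
  10: appears 1 time(s)
  12: appears 1 time(s)
Step 2: The value 4 appears most frequently (3 times).
Step 3: Mode = 4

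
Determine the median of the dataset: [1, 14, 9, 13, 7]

9

Step 1: Sort the data in ascending order: [1, 7, 9, 13, 14]
Step 2: The number of values is n = 5.
Step 3: Since n is odd, the median is the middle value at position 3: 9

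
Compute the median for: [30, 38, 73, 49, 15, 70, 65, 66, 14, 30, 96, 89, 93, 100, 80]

66

Step 1: Sort the data in ascending order: [14, 15, 30, 30, 38, 49, 65, 66, 70, 73, 80, 89, 93, 96, 100]
Step 2: The number of values is n = 15.
Step 3: Since n is odd, the median is the middle value at position 8: 66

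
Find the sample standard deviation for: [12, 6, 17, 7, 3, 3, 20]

6.7753

Step 1: Compute the mean: 9.7143
Step 2: Sum of squared deviations from the mean: 275.4286
Step 3: Sample variance = 275.4286 / 6 = 45.9048
Step 4: Standard deviation = sqrt(45.9048) = 6.7753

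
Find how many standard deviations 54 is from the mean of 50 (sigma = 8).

0.5

Step 1: Recall the z-score formula: z = (x - mu) / sigma
Step 2: Substitute values: z = (54 - 50) / 8
Step 3: z = 4 / 8 = 0.5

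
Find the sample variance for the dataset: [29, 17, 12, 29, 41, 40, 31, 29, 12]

117.75

Step 1: Compute the mean: (29 + 17 + 12 + 29 + 41 + 40 + 31 + 29 + 12) / 9 = 26.6667
Step 2: Compute squared deviations from the mean:
  (29 - 26.6667)^2 = 5.4444
  (17 - 26.6667)^2 = 93.4444
  (12 - 26.6667)^2 = 215.1111
  (29 - 26.6667)^2 = 5.4444
  (41 - 26.6667)^2 = 205.4444
  (40 - 26.6667)^2 = 177.7778
  (31 - 26.6667)^2 = 18.7778
  (29 - 26.6667)^2 = 5.4444
  (12 - 26.6667)^2 = 215.1111
Step 3: Sum of squared deviations = 942
Step 4: Sample variance = 942 / 8 = 117.75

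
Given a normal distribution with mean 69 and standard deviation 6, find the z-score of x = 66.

-0.5

Step 1: Recall the z-score formula: z = (x - mu) / sigma
Step 2: Substitute values: z = (66 - 69) / 6
Step 3: z = -3 / 6 = -0.5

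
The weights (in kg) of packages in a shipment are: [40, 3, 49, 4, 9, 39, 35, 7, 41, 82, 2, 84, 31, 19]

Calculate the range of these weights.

82

Step 1: Identify the maximum value: max = 84
Step 2: Identify the minimum value: min = 2
Step 3: Range = max - min = 84 - 2 = 82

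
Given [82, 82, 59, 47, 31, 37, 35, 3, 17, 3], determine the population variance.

731.84

Step 1: Compute the mean: (82 + 82 + 59 + 47 + 31 + 37 + 35 + 3 + 17 + 3) / 10 = 39.6
Step 2: Compute squared deviations from the mean:
  (82 - 39.6)^2 = 1797.76
  (82 - 39.6)^2 = 1797.76
  (59 - 39.6)^2 = 376.36
  (47 - 39.6)^2 = 54.76
  (31 - 39.6)^2 = 73.96
  (37 - 39.6)^2 = 6.76
  (35 - 39.6)^2 = 21.16
  (3 - 39.6)^2 = 1339.56
  (17 - 39.6)^2 = 510.76
  (3 - 39.6)^2 = 1339.56
Step 3: Sum of squared deviations = 7318.4
Step 4: Population variance = 7318.4 / 10 = 731.84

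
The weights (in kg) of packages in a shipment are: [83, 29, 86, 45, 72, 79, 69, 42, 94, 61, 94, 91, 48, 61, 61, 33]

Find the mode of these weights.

61

Step 1: Count the frequency of each value:
  29: appears 1 time(s)
  33: appears 1 time(s)
  42: appears 1 time(s)
  45: appears 1 time(s)
  48: appears 1 time(s)
  61: appears 3 time(s)
  69: appears 1 time(s)
  72: appears 1 time(s)
  79: appears 1 time(s)
  83: appears 1 time(s)
  86: appears 1 time(s)
  91: appears 1 time(s)
  94: appears 2 time(s)
Step 2: The value 61 appears most frequently (3 times).
Step 3: Mode = 61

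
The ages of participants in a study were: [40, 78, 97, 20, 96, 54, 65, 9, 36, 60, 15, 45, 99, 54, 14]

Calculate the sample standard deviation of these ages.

30.7312

Step 1: Compute the mean: 52.1333
Step 2: Sum of squared deviations from the mean: 13221.7333
Step 3: Sample variance = 13221.7333 / 14 = 944.4095
Step 4: Standard deviation = sqrt(944.4095) = 30.7312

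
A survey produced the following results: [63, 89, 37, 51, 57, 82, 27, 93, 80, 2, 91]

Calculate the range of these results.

91

Step 1: Identify the maximum value: max = 93
Step 2: Identify the minimum value: min = 2
Step 3: Range = max - min = 93 - 2 = 91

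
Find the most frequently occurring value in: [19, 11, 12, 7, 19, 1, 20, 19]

19

Step 1: Count the frequency of each value:
  1: appears 1 time(s)
  7: appears 1 time(s)
  11: appears 1 time(s)
  12: appears 1 time(s)
  19: appears 3 time(s)
  20: appears 1 time(s)
Step 2: The value 19 appears most frequently (3 times).
Step 3: Mode = 19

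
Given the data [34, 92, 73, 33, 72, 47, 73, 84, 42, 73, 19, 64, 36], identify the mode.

73

Step 1: Count the frequency of each value:
  19: appears 1 time(s)
  33: appears 1 time(s)
  34: appears 1 time(s)
  36: appears 1 time(s)
  42: appears 1 time(s)
  47: appears 1 time(s)
  64: appears 1 time(s)
  72: appears 1 time(s)
  73: appears 3 time(s)
  84: appears 1 time(s)
  92: appears 1 time(s)
Step 2: The value 73 appears most frequently (3 times).
Step 3: Mode = 73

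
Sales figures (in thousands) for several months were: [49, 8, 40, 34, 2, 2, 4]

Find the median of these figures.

8

Step 1: Sort the data in ascending order: [2, 2, 4, 8, 34, 40, 49]
Step 2: The number of values is n = 7.
Step 3: Since n is odd, the median is the middle value at position 4: 8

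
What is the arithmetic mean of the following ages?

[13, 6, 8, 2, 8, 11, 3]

7.2857

Step 1: Sum all values: 13 + 6 + 8 + 2 + 8 + 11 + 3 = 51
Step 2: Count the number of values: n = 7
Step 3: Mean = sum / n = 51 / 7 = 7.2857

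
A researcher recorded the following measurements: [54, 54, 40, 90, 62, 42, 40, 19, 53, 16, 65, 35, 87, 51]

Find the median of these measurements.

52

Step 1: Sort the data in ascending order: [16, 19, 35, 40, 40, 42, 51, 53, 54, 54, 62, 65, 87, 90]
Step 2: The number of values is n = 14.
Step 3: Since n is even, the median is the average of positions 7 and 8:
  Median = (51 + 53) / 2 = 52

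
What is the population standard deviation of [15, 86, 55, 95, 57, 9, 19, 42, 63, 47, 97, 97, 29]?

30.4792

Step 1: Compute the mean: 54.6923
Step 2: Sum of squared deviations from the mean: 12076.7692
Step 3: Population variance = 12076.7692 / 13 = 928.9822
Step 4: Standard deviation = sqrt(928.9822) = 30.4792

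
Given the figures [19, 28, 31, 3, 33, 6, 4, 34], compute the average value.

19.75

Step 1: Sum all values: 19 + 28 + 31 + 3 + 33 + 6 + 4 + 34 = 158
Step 2: Count the number of values: n = 8
Step 3: Mean = sum / n = 158 / 8 = 19.75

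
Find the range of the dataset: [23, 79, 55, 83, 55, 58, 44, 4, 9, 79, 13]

79

Step 1: Identify the maximum value: max = 83
Step 2: Identify the minimum value: min = 4
Step 3: Range = max - min = 83 - 4 = 79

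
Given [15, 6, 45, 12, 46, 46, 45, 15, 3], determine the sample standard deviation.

19.0029

Step 1: Compute the mean: 25.8889
Step 2: Sum of squared deviations from the mean: 2888.8889
Step 3: Sample variance = 2888.8889 / 8 = 361.1111
Step 4: Standard deviation = sqrt(361.1111) = 19.0029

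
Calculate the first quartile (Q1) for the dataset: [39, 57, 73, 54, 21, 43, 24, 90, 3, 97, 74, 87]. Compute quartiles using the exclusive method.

27.75

Step 1: Sort the data: [3, 21, 24, 39, 43, 54, 57, 73, 74, 87, 90, 97]
Step 2: n = 12
Step 3: Using the exclusive quartile method:
  Q1 = 27.75
  Q2 (median) = 55.5
  Q3 = 83.75
  IQR = Q3 - Q1 = 83.75 - 27.75 = 56
Step 4: Q1 = 27.75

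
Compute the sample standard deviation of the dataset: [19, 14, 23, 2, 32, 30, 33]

11.2462

Step 1: Compute the mean: 21.8571
Step 2: Sum of squared deviations from the mean: 758.8571
Step 3: Sample variance = 758.8571 / 6 = 126.4762
Step 4: Standard deviation = sqrt(126.4762) = 11.2462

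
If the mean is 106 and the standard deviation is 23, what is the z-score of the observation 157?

2.2174

Step 1: Recall the z-score formula: z = (x - mu) / sigma
Step 2: Substitute values: z = (157 - 106) / 23
Step 3: z = 51 / 23 = 2.2174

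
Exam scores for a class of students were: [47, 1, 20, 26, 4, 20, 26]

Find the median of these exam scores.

20

Step 1: Sort the data in ascending order: [1, 4, 20, 20, 26, 26, 47]
Step 2: The number of values is n = 7.
Step 3: Since n is odd, the median is the middle value at position 4: 20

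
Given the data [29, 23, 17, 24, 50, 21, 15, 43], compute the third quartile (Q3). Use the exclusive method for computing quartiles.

39.5

Step 1: Sort the data: [15, 17, 21, 23, 24, 29, 43, 50]
Step 2: n = 8
Step 3: Using the exclusive quartile method:
  Q1 = 18
  Q2 (median) = 23.5
  Q3 = 39.5
  IQR = Q3 - Q1 = 39.5 - 18 = 21.5
Step 4: Q3 = 39.5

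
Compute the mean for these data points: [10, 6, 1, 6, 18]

8.2

Step 1: Sum all values: 10 + 6 + 1 + 6 + 18 = 41
Step 2: Count the number of values: n = 5
Step 3: Mean = sum / n = 41 / 5 = 8.2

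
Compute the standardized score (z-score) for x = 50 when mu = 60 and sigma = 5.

-2

Step 1: Recall the z-score formula: z = (x - mu) / sigma
Step 2: Substitute values: z = (50 - 60) / 5
Step 3: z = -10 / 5 = -2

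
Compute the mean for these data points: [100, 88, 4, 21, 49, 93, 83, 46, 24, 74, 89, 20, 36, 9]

52.5714

Step 1: Sum all values: 100 + 88 + 4 + 21 + 49 + 93 + 83 + 46 + 24 + 74 + 89 + 20 + 36 + 9 = 736
Step 2: Count the number of values: n = 14
Step 3: Mean = sum / n = 736 / 14 = 52.5714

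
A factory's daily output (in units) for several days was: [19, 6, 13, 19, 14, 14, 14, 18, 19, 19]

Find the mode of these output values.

19

Step 1: Count the frequency of each value:
  6: appears 1 time(s)
  13: appears 1 time(s)
  14: appears 3 time(s)
  18: appears 1 time(s)
  19: appears 4 time(s)
Step 2: The value 19 appears most frequently (4 times).
Step 3: Mode = 19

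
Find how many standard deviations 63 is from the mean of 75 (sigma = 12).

-1

Step 1: Recall the z-score formula: z = (x - mu) / sigma
Step 2: Substitute values: z = (63 - 75) / 12
Step 3: z = -12 / 12 = -1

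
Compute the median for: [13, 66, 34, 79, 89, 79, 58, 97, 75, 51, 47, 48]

62

Step 1: Sort the data in ascending order: [13, 34, 47, 48, 51, 58, 66, 75, 79, 79, 89, 97]
Step 2: The number of values is n = 12.
Step 3: Since n is even, the median is the average of positions 6 and 7:
  Median = (58 + 66) / 2 = 62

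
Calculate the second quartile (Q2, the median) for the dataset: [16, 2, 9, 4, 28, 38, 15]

15

Step 1: Sort the data: [2, 4, 9, 15, 16, 28, 38]
Step 2: n = 7
Step 3: Q2 is the median. Since n is odd, it is the middle value at position 4: 15
Step 4: Q2 = 15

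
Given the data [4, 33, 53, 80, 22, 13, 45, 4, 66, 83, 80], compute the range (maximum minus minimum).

79

Step 1: Identify the maximum value: max = 83
Step 2: Identify the minimum value: min = 4
Step 3: Range = max - min = 83 - 4 = 79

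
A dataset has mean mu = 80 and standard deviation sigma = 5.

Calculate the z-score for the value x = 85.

1

Step 1: Recall the z-score formula: z = (x - mu) / sigma
Step 2: Substitute values: z = (85 - 80) / 5
Step 3: z = 5 / 5 = 1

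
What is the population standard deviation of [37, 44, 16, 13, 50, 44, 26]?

13.5481

Step 1: Compute the mean: 32.8571
Step 2: Sum of squared deviations from the mean: 1284.8571
Step 3: Population variance = 1284.8571 / 7 = 183.551
Step 4: Standard deviation = sqrt(183.551) = 13.5481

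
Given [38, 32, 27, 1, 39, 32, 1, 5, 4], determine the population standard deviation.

15.7229

Step 1: Compute the mean: 19.8889
Step 2: Sum of squared deviations from the mean: 2224.8889
Step 3: Population variance = 2224.8889 / 9 = 247.2099
Step 4: Standard deviation = sqrt(247.2099) = 15.7229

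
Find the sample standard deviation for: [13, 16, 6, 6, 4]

5.1962

Step 1: Compute the mean: 9
Step 2: Sum of squared deviations from the mean: 108
Step 3: Sample variance = 108 / 4 = 27
Step 4: Standard deviation = sqrt(27) = 5.1962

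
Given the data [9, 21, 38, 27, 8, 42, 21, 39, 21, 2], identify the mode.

21

Step 1: Count the frequency of each value:
  2: appears 1 time(s)
  8: appears 1 time(s)
  9: appears 1 time(s)
  21: appears 3 time(s)
  27: appears 1 time(s)
  38: appears 1 time(s)
  39: appears 1 time(s)
  42: appears 1 time(s)
Step 2: The value 21 appears most frequently (3 times).
Step 3: Mode = 21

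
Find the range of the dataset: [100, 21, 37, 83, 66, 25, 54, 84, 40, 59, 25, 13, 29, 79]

87

Step 1: Identify the maximum value: max = 100
Step 2: Identify the minimum value: min = 13
Step 3: Range = max - min = 100 - 13 = 87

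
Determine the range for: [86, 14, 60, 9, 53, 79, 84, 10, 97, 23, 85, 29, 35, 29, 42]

88

Step 1: Identify the maximum value: max = 97
Step 2: Identify the minimum value: min = 9
Step 3: Range = max - min = 97 - 9 = 88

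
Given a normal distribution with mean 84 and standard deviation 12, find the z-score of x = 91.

0.5833

Step 1: Recall the z-score formula: z = (x - mu) / sigma
Step 2: Substitute values: z = (91 - 84) / 12
Step 3: z = 7 / 12 = 0.5833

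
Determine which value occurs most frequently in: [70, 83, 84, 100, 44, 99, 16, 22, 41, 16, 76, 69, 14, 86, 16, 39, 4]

16

Step 1: Count the frequency of each value:
  4: appears 1 time(s)
  14: appears 1 time(s)
  16: appears 3 time(s)
  22: appears 1 time(s)
  39: appears 1 time(s)
  41: appears 1 time(s)
  44: appears 1 time(s)
  69: appears 1 time(s)
  70: appears 1 time(s)
  76: appears 1 time(s)
  83: appears 1 time(s)
  84: appears 1 time(s)
  86: appears 1 time(s)
  99: appears 1 time(s)
  100: appears 1 time(s)
Step 2: The value 16 appears most frequently (3 times).
Step 3: Mode = 16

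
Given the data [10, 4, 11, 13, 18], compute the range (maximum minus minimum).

14

Step 1: Identify the maximum value: max = 18
Step 2: Identify the minimum value: min = 4
Step 3: Range = max - min = 18 - 4 = 14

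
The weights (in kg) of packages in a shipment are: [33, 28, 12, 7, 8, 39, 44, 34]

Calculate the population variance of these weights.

186.2344

Step 1: Compute the mean: (33 + 28 + 12 + 7 + 8 + 39 + 44 + 34) / 8 = 25.625
Step 2: Compute squared deviations from the mean:
  (33 - 25.625)^2 = 54.3906
  (28 - 25.625)^2 = 5.6406
  (12 - 25.625)^2 = 185.6406
  (7 - 25.625)^2 = 346.8906
  (8 - 25.625)^2 = 310.6406
  (39 - 25.625)^2 = 178.8906
  (44 - 25.625)^2 = 337.6406
  (34 - 25.625)^2 = 70.1406
Step 3: Sum of squared deviations = 1489.875
Step 4: Population variance = 1489.875 / 8 = 186.2344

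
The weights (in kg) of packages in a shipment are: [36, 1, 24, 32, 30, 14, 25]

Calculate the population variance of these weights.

124.1224

Step 1: Compute the mean: (36 + 1 + 24 + 32 + 30 + 14 + 25) / 7 = 23.1429
Step 2: Compute squared deviations from the mean:
  (36 - 23.1429)^2 = 165.3061
  (1 - 23.1429)^2 = 490.3061
  (24 - 23.1429)^2 = 0.7347
  (32 - 23.1429)^2 = 78.449
  (30 - 23.1429)^2 = 47.0204
  (14 - 23.1429)^2 = 83.5918
  (25 - 23.1429)^2 = 3.449
Step 3: Sum of squared deviations = 868.8571
Step 4: Population variance = 868.8571 / 7 = 124.1224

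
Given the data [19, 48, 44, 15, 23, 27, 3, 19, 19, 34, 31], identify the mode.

19

Step 1: Count the frequency of each value:
  3: appears 1 time(s)
  15: appears 1 time(s)
  19: appears 3 time(s)
  23: appears 1 time(s)
  27: appears 1 time(s)
  31: appears 1 time(s)
  34: appears 1 time(s)
  44: appears 1 time(s)
  48: appears 1 time(s)
Step 2: The value 19 appears most frequently (3 times).
Step 3: Mode = 19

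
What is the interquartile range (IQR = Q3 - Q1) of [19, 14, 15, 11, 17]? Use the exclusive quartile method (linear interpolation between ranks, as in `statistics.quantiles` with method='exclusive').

5.5

Step 1: Sort the data: [11, 14, 15, 17, 19]
Step 2: n = 5
Step 3: Using the exclusive quartile method:
  Q1 = 12.5
  Q2 (median) = 15
  Q3 = 18
  IQR = Q3 - Q1 = 18 - 12.5 = 5.5
Step 4: IQR = 5.5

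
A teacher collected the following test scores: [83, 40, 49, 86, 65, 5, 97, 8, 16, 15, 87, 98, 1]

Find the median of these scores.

49

Step 1: Sort the data in ascending order: [1, 5, 8, 15, 16, 40, 49, 65, 83, 86, 87, 97, 98]
Step 2: The number of values is n = 13.
Step 3: Since n is odd, the median is the middle value at position 7: 49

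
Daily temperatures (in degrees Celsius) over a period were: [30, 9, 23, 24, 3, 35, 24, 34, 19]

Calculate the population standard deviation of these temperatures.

10.1325

Step 1: Compute the mean: 22.3333
Step 2: Sum of squared deviations from the mean: 924
Step 3: Population variance = 924 / 9 = 102.6667
Step 4: Standard deviation = sqrt(102.6667) = 10.1325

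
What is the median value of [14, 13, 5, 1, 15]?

13

Step 1: Sort the data in ascending order: [1, 5, 13, 14, 15]
Step 2: The number of values is n = 5.
Step 3: Since n is odd, the median is the middle value at position 3: 13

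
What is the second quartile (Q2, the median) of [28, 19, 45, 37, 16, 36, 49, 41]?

36.5

Step 1: Sort the data: [16, 19, 28, 36, 37, 41, 45, 49]
Step 2: n = 8
Step 3: Q2 is the median. Since n is even, it is the average of the values at positions 4 and 5:
  Q2 = (36 + 37) / 2 = 36.5
Step 4: Q2 = 36.5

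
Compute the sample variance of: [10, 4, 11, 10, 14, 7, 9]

9.9048

Step 1: Compute the mean: (10 + 4 + 11 + 10 + 14 + 7 + 9) / 7 = 9.2857
Step 2: Compute squared deviations from the mean:
  (10 - 9.2857)^2 = 0.5102
  (4 - 9.2857)^2 = 27.9388
  (11 - 9.2857)^2 = 2.9388
  (10 - 9.2857)^2 = 0.5102
  (14 - 9.2857)^2 = 22.2245
  (7 - 9.2857)^2 = 5.2245
  (9 - 9.2857)^2 = 0.0816
Step 3: Sum of squared deviations = 59.4286
Step 4: Sample variance = 59.4286 / 6 = 9.9048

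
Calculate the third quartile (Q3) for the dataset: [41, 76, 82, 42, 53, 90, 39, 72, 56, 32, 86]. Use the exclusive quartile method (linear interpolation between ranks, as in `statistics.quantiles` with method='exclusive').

82

Step 1: Sort the data: [32, 39, 41, 42, 53, 56, 72, 76, 82, 86, 90]
Step 2: n = 11
Step 3: Using the exclusive quartile method:
  Q1 = 41
  Q2 (median) = 56
  Q3 = 82
  IQR = Q3 - Q1 = 82 - 41 = 41
Step 4: Q3 = 82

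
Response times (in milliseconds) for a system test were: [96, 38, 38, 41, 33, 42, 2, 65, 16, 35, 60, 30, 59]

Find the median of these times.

38

Step 1: Sort the data in ascending order: [2, 16, 30, 33, 35, 38, 38, 41, 42, 59, 60, 65, 96]
Step 2: The number of values is n = 13.
Step 3: Since n is odd, the median is the middle value at position 7: 38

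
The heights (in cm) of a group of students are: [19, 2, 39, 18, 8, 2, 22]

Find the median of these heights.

18

Step 1: Sort the data in ascending order: [2, 2, 8, 18, 19, 22, 39]
Step 2: The number of values is n = 7.
Step 3: Since n is odd, the median is the middle value at position 4: 18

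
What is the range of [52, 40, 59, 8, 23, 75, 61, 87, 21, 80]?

79

Step 1: Identify the maximum value: max = 87
Step 2: Identify the minimum value: min = 8
Step 3: Range = max - min = 87 - 8 = 79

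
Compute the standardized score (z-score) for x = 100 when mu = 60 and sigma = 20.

2

Step 1: Recall the z-score formula: z = (x - mu) / sigma
Step 2: Substitute values: z = (100 - 60) / 20
Step 3: z = 40 / 20 = 2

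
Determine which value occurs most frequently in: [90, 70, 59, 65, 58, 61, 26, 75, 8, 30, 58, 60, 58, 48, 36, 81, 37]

58

Step 1: Count the frequency of each value:
  8: appears 1 time(s)
  26: appears 1 time(s)
  30: appears 1 time(s)
  36: appears 1 time(s)
  37: appears 1 time(s)
  48: appears 1 time(s)
  58: appears 3 time(s)
  59: appears 1 time(s)
  60: appears 1 time(s)
  61: appears 1 time(s)
  65: appears 1 time(s)
  70: appears 1 time(s)
  75: appears 1 time(s)
  81: appears 1 time(s)
  90: appears 1 time(s)
Step 2: The value 58 appears most frequently (3 times).
Step 3: Mode = 58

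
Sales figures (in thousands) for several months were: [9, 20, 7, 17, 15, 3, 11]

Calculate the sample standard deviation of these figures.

5.9642

Step 1: Compute the mean: 11.7143
Step 2: Sum of squared deviations from the mean: 213.4286
Step 3: Sample variance = 213.4286 / 6 = 35.5714
Step 4: Standard deviation = sqrt(35.5714) = 5.9642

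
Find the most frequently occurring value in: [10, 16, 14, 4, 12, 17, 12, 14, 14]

14

Step 1: Count the frequency of each value:
  4: appears 1 time(s)
  10: appears 1 time(s)
  12: appears 2 time(s)
  14: appears 3 time(s)
  16: appears 1 time(s)
  17: appears 1 time(s)
Step 2: The value 14 appears most frequently (3 times).
Step 3: Mode = 14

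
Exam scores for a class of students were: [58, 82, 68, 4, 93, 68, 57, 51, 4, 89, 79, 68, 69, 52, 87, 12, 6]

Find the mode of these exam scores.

68

Step 1: Count the frequency of each value:
  4: appears 2 time(s)
  6: appears 1 time(s)
  12: appears 1 time(s)
  51: appears 1 time(s)
  52: appears 1 time(s)
  57: appears 1 time(s)
  58: appears 1 time(s)
  68: appears 3 time(s)
  69: appears 1 time(s)
  79: appears 1 time(s)
  82: appears 1 time(s)
  87: appears 1 time(s)
  89: appears 1 time(s)
  93: appears 1 time(s)
Step 2: The value 68 appears most frequently (3 times).
Step 3: Mode = 68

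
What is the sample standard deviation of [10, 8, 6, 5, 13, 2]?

3.8816

Step 1: Compute the mean: 7.3333
Step 2: Sum of squared deviations from the mean: 75.3333
Step 3: Sample variance = 75.3333 / 5 = 15.0667
Step 4: Standard deviation = sqrt(15.0667) = 3.8816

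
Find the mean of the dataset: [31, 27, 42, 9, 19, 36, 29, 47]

30

Step 1: Sum all values: 31 + 27 + 42 + 9 + 19 + 36 + 29 + 47 = 240
Step 2: Count the number of values: n = 8
Step 3: Mean = sum / n = 240 / 8 = 30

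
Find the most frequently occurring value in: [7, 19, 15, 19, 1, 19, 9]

19

Step 1: Count the frequency of each value:
  1: appears 1 time(s)
  7: appears 1 time(s)
  9: appears 1 time(s)
  15: appears 1 time(s)
  19: appears 3 time(s)
Step 2: The value 19 appears most frequently (3 times).
Step 3: Mode = 19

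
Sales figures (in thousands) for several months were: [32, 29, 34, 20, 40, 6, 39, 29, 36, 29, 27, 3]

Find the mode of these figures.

29

Step 1: Count the frequency of each value:
  3: appears 1 time(s)
  6: appears 1 time(s)
  20: appears 1 time(s)
  27: appears 1 time(s)
  29: appears 3 time(s)
  32: appears 1 time(s)
  34: appears 1 time(s)
  36: appears 1 time(s)
  39: appears 1 time(s)
  40: appears 1 time(s)
Step 2: The value 29 appears most frequently (3 times).
Step 3: Mode = 29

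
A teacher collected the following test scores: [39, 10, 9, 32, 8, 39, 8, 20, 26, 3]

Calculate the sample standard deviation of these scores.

13.7291

Step 1: Compute the mean: 19.4
Step 2: Sum of squared deviations from the mean: 1696.4
Step 3: Sample variance = 1696.4 / 9 = 188.4889
Step 4: Standard deviation = sqrt(188.4889) = 13.7291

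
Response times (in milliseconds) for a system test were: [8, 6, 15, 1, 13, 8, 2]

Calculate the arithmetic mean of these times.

7.5714

Step 1: Sum all values: 8 + 6 + 15 + 1 + 13 + 8 + 2 = 53
Step 2: Count the number of values: n = 7
Step 3: Mean = sum / n = 53 / 7 = 7.5714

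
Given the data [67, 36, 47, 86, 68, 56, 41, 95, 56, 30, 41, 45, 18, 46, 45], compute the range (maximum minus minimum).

77

Step 1: Identify the maximum value: max = 95
Step 2: Identify the minimum value: min = 18
Step 3: Range = max - min = 95 - 18 = 77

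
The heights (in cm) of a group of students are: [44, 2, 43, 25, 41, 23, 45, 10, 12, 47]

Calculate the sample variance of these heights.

286.1778

Step 1: Compute the mean: (44 + 2 + 43 + 25 + 41 + 23 + 45 + 10 + 12 + 47) / 10 = 29.2
Step 2: Compute squared deviations from the mean:
  (44 - 29.2)^2 = 219.04
  (2 - 29.2)^2 = 739.84
  (43 - 29.2)^2 = 190.44
  (25 - 29.2)^2 = 17.64
  (41 - 29.2)^2 = 139.24
  (23 - 29.2)^2 = 38.44
  (45 - 29.2)^2 = 249.64
  (10 - 29.2)^2 = 368.64
  (12 - 29.2)^2 = 295.84
  (47 - 29.2)^2 = 316.84
Step 3: Sum of squared deviations = 2575.6
Step 4: Sample variance = 2575.6 / 9 = 286.1778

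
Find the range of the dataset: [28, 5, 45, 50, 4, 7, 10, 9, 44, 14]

46

Step 1: Identify the maximum value: max = 50
Step 2: Identify the minimum value: min = 4
Step 3: Range = max - min = 50 - 4 = 46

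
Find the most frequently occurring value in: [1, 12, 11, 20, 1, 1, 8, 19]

1

Step 1: Count the frequency of each value:
  1: appears 3 time(s)
  8: appears 1 time(s)
  11: appears 1 time(s)
  12: appears 1 time(s)
  19: appears 1 time(s)
  20: appears 1 time(s)
Step 2: The value 1 appears most frequently (3 times).
Step 3: Mode = 1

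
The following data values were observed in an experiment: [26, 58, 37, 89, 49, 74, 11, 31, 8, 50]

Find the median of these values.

43

Step 1: Sort the data in ascending order: [8, 11, 26, 31, 37, 49, 50, 58, 74, 89]
Step 2: The number of values is n = 10.
Step 3: Since n is even, the median is the average of positions 5 and 6:
  Median = (37 + 49) / 2 = 43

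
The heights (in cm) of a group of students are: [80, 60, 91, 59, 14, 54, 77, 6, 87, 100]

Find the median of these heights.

68.5

Step 1: Sort the data in ascending order: [6, 14, 54, 59, 60, 77, 80, 87, 91, 100]
Step 2: The number of values is n = 10.
Step 3: Since n is even, the median is the average of positions 5 and 6:
  Median = (60 + 77) / 2 = 68.5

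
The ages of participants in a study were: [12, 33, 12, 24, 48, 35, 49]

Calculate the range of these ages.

37

Step 1: Identify the maximum value: max = 49
Step 2: Identify the minimum value: min = 12
Step 3: Range = max - min = 49 - 12 = 37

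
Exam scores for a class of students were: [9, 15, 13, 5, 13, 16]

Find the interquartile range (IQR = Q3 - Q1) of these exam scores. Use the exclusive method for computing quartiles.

7.25

Step 1: Sort the data: [5, 9, 13, 13, 15, 16]
Step 2: n = 6
Step 3: Using the exclusive quartile method:
  Q1 = 8
  Q2 (median) = 13
  Q3 = 15.25
  IQR = Q3 - Q1 = 15.25 - 8 = 7.25
Step 4: IQR = 7.25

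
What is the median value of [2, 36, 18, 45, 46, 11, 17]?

18

Step 1: Sort the data in ascending order: [2, 11, 17, 18, 36, 45, 46]
Step 2: The number of values is n = 7.
Step 3: Since n is odd, the median is the middle value at position 4: 18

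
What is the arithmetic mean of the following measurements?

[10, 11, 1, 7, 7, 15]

8.5

Step 1: Sum all values: 10 + 11 + 1 + 7 + 7 + 15 = 51
Step 2: Count the number of values: n = 6
Step 3: Mean = sum / n = 51 / 6 = 8.5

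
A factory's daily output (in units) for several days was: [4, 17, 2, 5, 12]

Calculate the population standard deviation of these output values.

5.6214

Step 1: Compute the mean: 8
Step 2: Sum of squared deviations from the mean: 158
Step 3: Population variance = 158 / 5 = 31.6
Step 4: Standard deviation = sqrt(31.6) = 5.6214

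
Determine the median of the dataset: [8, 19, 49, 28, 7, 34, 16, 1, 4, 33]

17.5

Step 1: Sort the data in ascending order: [1, 4, 7, 8, 16, 19, 28, 33, 34, 49]
Step 2: The number of values is n = 10.
Step 3: Since n is even, the median is the average of positions 5 and 6:
  Median = (16 + 19) / 2 = 17.5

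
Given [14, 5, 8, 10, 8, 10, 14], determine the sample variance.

10.8095

Step 1: Compute the mean: (14 + 5 + 8 + 10 + 8 + 10 + 14) / 7 = 9.8571
Step 2: Compute squared deviations from the mean:
  (14 - 9.8571)^2 = 17.1633
  (5 - 9.8571)^2 = 23.5918
  (8 - 9.8571)^2 = 3.449
  (10 - 9.8571)^2 = 0.0204
  (8 - 9.8571)^2 = 3.449
  (10 - 9.8571)^2 = 0.0204
  (14 - 9.8571)^2 = 17.1633
Step 3: Sum of squared deviations = 64.8571
Step 4: Sample variance = 64.8571 / 6 = 10.8095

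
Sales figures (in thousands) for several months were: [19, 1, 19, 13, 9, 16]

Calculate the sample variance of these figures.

48.1667

Step 1: Compute the mean: (19 + 1 + 19 + 13 + 9 + 16) / 6 = 12.8333
Step 2: Compute squared deviations from the mean:
  (19 - 12.8333)^2 = 38.0278
  (1 - 12.8333)^2 = 140.0278
  (19 - 12.8333)^2 = 38.0278
  (13 - 12.8333)^2 = 0.0278
  (9 - 12.8333)^2 = 14.6944
  (16 - 12.8333)^2 = 10.0278
Step 3: Sum of squared deviations = 240.8333
Step 4: Sample variance = 240.8333 / 5 = 48.1667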